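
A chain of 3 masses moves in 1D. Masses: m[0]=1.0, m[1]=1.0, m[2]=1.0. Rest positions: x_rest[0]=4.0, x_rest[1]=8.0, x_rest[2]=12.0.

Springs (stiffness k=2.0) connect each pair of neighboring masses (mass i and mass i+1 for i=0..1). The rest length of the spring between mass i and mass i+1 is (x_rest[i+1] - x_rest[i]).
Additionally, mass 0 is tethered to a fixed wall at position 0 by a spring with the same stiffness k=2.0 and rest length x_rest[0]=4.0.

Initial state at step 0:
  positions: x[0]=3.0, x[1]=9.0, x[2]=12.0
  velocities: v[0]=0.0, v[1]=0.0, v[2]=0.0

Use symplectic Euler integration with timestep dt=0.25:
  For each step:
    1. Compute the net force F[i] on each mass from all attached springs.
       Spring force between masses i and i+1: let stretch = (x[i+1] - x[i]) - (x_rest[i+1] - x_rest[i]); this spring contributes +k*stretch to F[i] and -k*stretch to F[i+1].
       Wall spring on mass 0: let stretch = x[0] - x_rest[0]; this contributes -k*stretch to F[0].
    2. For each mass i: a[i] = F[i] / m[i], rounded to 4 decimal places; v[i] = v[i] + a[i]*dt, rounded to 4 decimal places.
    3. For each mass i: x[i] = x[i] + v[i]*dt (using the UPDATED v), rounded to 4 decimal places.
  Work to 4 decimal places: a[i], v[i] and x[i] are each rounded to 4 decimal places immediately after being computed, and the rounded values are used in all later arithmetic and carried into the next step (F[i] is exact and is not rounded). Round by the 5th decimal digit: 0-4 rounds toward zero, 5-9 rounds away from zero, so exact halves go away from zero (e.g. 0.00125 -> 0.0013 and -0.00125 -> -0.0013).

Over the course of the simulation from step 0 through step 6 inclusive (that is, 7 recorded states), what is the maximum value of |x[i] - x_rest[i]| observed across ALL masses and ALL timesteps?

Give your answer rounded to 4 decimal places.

Answer: 1.0476

Derivation:
Step 0: x=[3.0000 9.0000 12.0000] v=[0.0000 0.0000 0.0000]
Step 1: x=[3.3750 8.6250 12.1250] v=[1.5000 -1.5000 0.5000]
Step 2: x=[3.9844 8.0313 12.3125] v=[2.4375 -2.3750 0.7500]
Step 3: x=[4.6016 7.4668 12.4649] v=[2.4688 -2.2579 0.6094]
Step 4: x=[5.0018 7.1689 12.4925] v=[1.6006 -1.1915 0.1104]
Step 5: x=[5.0476 7.2656 12.3547] v=[0.1833 0.3868 -0.5514]
Step 6: x=[4.7397 7.7212 12.0807] v=[-1.2315 1.8224 -1.0960]
Max displacement = 1.0476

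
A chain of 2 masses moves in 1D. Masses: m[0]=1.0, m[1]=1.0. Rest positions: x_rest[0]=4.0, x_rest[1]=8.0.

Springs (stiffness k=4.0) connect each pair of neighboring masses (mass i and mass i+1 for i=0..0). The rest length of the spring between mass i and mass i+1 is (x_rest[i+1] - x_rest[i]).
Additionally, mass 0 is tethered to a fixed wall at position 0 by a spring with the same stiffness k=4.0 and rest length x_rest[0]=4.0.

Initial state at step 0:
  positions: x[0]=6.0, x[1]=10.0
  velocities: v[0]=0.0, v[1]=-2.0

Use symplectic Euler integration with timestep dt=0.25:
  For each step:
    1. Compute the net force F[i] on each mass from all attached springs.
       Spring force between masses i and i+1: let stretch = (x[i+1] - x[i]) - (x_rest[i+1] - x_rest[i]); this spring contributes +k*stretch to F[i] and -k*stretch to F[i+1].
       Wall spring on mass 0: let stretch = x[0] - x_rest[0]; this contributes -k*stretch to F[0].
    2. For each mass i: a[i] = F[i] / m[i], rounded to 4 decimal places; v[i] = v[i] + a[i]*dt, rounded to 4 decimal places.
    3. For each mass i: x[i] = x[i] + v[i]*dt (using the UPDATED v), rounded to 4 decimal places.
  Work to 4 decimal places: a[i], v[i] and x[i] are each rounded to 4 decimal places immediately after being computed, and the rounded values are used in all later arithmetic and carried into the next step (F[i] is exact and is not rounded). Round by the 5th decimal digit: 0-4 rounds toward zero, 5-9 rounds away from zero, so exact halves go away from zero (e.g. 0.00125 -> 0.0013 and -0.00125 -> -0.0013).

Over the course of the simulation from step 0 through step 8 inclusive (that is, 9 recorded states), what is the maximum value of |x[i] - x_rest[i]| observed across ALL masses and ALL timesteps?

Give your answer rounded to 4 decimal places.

Step 0: x=[6.0000 10.0000] v=[0.0000 -2.0000]
Step 1: x=[5.5000 9.5000] v=[-2.0000 -2.0000]
Step 2: x=[4.6250 9.0000] v=[-3.5000 -2.0000]
Step 3: x=[3.6875 8.4063] v=[-3.7500 -2.3750]
Step 4: x=[3.0078 7.6329] v=[-2.7187 -3.0938]
Step 5: x=[2.7325 6.7032] v=[-1.1014 -3.7189]
Step 6: x=[2.7667 5.7808] v=[0.1368 -3.6896]
Step 7: x=[2.8628 5.1049] v=[0.3842 -2.7037]
Step 8: x=[2.8037 4.8685] v=[-0.2365 -0.9458]
Max displacement = 3.1315

Answer: 3.1315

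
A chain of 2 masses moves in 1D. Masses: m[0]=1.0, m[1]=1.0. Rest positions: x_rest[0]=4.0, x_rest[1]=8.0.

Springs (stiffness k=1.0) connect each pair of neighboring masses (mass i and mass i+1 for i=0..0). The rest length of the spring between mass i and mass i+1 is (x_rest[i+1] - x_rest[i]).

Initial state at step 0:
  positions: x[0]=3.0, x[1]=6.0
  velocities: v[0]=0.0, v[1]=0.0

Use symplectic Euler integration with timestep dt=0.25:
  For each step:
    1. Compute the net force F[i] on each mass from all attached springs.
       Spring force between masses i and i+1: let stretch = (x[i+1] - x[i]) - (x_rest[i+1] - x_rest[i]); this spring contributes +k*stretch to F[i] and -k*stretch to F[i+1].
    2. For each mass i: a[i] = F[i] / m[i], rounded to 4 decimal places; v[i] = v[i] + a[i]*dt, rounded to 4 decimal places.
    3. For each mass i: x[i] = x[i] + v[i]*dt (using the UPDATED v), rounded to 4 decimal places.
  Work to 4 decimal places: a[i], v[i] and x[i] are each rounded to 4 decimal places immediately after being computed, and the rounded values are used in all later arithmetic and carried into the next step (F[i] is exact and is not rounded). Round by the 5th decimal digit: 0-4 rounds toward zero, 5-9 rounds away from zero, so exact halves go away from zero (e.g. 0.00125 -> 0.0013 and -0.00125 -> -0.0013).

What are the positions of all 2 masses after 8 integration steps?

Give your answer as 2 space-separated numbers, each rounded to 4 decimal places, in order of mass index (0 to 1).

Answer: 1.9958 7.0044

Derivation:
Step 0: x=[3.0000 6.0000] v=[0.0000 0.0000]
Step 1: x=[2.9375 6.0625] v=[-0.2500 0.2500]
Step 2: x=[2.8203 6.1797] v=[-0.4688 0.4688]
Step 3: x=[2.6631 6.3370] v=[-0.6290 0.6290]
Step 4: x=[2.4855 6.5146] v=[-0.7105 0.7105]
Step 5: x=[2.3097 6.6904] v=[-0.7032 0.7032]
Step 6: x=[2.1577 6.8424] v=[-0.6080 0.6080]
Step 7: x=[2.0485 6.9516] v=[-0.4368 0.4368]
Step 8: x=[1.9958 7.0044] v=[-0.2110 0.2110]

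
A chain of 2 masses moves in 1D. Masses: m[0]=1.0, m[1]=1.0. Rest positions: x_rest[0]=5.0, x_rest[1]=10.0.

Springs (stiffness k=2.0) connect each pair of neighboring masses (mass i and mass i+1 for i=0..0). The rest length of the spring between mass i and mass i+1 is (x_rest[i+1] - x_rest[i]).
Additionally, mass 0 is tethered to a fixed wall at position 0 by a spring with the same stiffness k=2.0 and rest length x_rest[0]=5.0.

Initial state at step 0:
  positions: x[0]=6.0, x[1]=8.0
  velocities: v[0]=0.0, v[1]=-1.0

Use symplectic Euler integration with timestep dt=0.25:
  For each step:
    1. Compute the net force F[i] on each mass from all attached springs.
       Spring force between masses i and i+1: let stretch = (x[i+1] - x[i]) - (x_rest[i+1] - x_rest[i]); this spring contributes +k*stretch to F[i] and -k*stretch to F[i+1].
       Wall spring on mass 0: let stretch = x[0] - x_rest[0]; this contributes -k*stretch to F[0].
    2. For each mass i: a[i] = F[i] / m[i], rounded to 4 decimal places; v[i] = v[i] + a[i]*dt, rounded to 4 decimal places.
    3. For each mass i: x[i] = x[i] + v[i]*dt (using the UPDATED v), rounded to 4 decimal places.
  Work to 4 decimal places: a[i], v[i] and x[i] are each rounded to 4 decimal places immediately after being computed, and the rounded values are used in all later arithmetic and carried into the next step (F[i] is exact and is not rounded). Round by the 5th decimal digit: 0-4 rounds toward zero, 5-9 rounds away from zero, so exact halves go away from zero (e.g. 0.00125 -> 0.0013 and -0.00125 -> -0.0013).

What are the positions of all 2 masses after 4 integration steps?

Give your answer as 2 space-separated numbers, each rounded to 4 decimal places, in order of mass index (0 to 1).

Answer: 2.9541 9.6121

Derivation:
Step 0: x=[6.0000 8.0000] v=[0.0000 -1.0000]
Step 1: x=[5.5000 8.1250] v=[-2.0000 0.5000]
Step 2: x=[4.6406 8.5469] v=[-3.4375 1.6875]
Step 3: x=[3.6894 9.1055] v=[-3.8047 2.2344]
Step 4: x=[2.9541 9.6121] v=[-2.9414 2.0264]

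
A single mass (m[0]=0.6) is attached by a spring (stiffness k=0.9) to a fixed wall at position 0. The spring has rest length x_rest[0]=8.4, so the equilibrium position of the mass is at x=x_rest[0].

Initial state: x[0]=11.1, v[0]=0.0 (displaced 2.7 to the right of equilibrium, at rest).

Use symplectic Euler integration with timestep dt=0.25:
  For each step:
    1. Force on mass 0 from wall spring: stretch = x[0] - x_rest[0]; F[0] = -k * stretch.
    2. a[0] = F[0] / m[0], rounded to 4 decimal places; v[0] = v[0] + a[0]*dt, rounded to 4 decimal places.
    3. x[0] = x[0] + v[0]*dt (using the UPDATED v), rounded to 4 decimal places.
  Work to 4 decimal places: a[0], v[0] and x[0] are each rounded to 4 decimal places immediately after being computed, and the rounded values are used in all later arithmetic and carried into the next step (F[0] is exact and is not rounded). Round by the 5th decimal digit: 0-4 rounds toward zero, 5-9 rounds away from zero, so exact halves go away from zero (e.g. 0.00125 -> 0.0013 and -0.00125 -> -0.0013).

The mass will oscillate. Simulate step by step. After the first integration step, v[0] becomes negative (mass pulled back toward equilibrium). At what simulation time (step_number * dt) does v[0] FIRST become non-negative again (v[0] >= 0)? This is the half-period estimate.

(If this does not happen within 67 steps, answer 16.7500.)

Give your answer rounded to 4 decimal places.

Answer: 2.7500

Derivation:
Step 0: x=[11.1000] v=[0.0000]
Step 1: x=[10.8469] v=[-1.0125]
Step 2: x=[10.3644] v=[-1.9301]
Step 3: x=[9.6977] v=[-2.6668]
Step 4: x=[8.9093] v=[-3.1535]
Step 5: x=[8.0732] v=[-3.3445]
Step 6: x=[7.2677] v=[-3.2220]
Step 7: x=[6.5684] v=[-2.7974]
Step 8: x=[6.0408] v=[-2.1106]
Step 9: x=[5.7343] v=[-1.2259]
Step 10: x=[5.6777] v=[-0.2263]
Step 11: x=[5.8764] v=[0.7946]
First v>=0 after going negative at step 11, time=2.7500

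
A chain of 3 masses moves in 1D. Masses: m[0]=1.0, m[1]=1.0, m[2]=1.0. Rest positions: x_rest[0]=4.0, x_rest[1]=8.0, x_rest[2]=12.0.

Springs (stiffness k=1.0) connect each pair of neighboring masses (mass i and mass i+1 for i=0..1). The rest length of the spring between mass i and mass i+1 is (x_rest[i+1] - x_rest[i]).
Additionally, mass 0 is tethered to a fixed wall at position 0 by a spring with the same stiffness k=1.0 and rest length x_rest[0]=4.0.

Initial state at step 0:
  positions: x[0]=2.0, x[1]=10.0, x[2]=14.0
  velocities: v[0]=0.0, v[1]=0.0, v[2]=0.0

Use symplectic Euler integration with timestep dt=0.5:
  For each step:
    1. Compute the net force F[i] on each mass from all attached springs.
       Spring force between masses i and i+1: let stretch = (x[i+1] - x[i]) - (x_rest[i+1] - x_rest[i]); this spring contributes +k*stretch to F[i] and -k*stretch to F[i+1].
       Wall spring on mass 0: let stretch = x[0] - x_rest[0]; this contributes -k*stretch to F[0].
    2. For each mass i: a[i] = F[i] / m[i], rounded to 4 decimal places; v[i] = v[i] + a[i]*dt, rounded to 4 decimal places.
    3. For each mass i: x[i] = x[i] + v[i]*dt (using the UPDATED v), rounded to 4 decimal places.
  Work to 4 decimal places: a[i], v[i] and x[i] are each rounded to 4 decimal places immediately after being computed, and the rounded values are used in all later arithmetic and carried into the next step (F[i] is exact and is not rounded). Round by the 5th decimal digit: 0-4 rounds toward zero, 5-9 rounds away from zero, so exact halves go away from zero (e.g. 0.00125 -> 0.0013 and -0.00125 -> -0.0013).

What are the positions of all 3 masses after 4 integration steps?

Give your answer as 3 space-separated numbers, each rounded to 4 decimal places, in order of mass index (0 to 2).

Answer: 6.4844 8.5001 11.9610

Derivation:
Step 0: x=[2.0000 10.0000 14.0000] v=[0.0000 0.0000 0.0000]
Step 1: x=[3.5000 9.0000 14.0000] v=[3.0000 -2.0000 0.0000]
Step 2: x=[5.5000 7.8750 13.7500] v=[4.0000 -2.2500 -0.5000]
Step 3: x=[6.7188 7.6250 13.0313] v=[2.4375 -0.5000 -1.4375]
Step 4: x=[6.4844 8.5001 11.9610] v=[-0.4688 1.7501 -2.1407]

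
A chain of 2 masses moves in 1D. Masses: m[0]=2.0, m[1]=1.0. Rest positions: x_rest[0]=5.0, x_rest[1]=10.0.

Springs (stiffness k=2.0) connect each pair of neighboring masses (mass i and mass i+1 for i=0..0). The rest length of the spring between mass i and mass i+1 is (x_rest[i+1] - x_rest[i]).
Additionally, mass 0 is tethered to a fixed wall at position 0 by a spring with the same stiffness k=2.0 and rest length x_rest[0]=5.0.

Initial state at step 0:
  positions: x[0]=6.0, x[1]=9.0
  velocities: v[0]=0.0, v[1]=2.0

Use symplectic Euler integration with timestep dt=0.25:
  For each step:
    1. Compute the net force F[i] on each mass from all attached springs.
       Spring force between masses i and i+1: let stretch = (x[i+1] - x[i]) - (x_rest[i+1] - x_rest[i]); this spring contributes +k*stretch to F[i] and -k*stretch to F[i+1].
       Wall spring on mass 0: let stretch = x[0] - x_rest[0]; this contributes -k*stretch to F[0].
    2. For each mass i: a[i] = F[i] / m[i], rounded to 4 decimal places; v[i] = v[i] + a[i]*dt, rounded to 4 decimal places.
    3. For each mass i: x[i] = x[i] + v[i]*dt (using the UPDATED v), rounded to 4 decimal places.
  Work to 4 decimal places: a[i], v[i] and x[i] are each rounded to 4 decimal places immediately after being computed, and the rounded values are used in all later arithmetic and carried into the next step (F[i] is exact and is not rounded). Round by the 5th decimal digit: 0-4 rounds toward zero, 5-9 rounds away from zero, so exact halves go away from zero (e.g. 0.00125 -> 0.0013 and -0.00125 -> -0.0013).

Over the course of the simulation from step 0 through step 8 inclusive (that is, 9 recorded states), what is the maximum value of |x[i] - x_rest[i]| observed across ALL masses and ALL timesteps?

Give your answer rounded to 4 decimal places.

Answer: 2.6854

Derivation:
Step 0: x=[6.0000 9.0000] v=[0.0000 2.0000]
Step 1: x=[5.8125 9.7500] v=[-0.7500 3.0000]
Step 2: x=[5.5078 10.6328] v=[-1.2188 3.5313]
Step 3: x=[5.1792 11.5000] v=[-1.3145 3.4688]
Step 4: x=[4.9219 12.2021] v=[-1.0291 2.8084]
Step 5: x=[4.8120 12.6192] v=[-0.4395 1.6683]
Step 6: x=[4.8893 12.6854] v=[0.3093 0.2647]
Step 7: x=[5.1483 12.4021] v=[1.0360 -1.1334]
Step 8: x=[5.5389 11.8370] v=[1.5624 -2.2603]
Max displacement = 2.6854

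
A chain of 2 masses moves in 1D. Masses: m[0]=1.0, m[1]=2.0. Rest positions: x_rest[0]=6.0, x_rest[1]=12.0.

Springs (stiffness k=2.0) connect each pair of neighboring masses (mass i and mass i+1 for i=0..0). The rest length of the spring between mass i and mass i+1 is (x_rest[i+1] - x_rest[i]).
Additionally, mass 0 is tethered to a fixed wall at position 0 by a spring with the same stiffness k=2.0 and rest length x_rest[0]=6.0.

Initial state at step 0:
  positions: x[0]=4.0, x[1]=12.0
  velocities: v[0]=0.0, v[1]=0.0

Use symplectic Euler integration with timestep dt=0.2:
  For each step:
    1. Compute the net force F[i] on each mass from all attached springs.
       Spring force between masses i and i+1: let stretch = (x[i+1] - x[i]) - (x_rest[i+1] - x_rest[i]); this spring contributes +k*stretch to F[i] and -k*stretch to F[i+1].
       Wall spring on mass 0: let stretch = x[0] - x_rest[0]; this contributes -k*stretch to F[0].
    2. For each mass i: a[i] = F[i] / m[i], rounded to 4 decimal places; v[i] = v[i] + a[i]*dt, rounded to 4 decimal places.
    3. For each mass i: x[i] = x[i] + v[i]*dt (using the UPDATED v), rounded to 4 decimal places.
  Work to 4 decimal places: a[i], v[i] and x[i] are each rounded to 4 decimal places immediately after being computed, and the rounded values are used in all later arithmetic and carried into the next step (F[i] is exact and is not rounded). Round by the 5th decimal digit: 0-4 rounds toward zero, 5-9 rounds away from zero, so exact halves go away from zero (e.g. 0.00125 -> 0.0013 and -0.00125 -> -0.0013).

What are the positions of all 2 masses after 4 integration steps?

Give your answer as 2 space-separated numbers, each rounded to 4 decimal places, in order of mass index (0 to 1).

Step 0: x=[4.0000 12.0000] v=[0.0000 0.0000]
Step 1: x=[4.3200 11.9200] v=[1.6000 -0.4000]
Step 2: x=[4.9024 11.7760] v=[2.9120 -0.7200]
Step 3: x=[5.6425 11.5971] v=[3.7005 -0.8947]
Step 4: x=[6.4076 11.4200] v=[3.8253 -0.8856]

Answer: 6.4076 11.4200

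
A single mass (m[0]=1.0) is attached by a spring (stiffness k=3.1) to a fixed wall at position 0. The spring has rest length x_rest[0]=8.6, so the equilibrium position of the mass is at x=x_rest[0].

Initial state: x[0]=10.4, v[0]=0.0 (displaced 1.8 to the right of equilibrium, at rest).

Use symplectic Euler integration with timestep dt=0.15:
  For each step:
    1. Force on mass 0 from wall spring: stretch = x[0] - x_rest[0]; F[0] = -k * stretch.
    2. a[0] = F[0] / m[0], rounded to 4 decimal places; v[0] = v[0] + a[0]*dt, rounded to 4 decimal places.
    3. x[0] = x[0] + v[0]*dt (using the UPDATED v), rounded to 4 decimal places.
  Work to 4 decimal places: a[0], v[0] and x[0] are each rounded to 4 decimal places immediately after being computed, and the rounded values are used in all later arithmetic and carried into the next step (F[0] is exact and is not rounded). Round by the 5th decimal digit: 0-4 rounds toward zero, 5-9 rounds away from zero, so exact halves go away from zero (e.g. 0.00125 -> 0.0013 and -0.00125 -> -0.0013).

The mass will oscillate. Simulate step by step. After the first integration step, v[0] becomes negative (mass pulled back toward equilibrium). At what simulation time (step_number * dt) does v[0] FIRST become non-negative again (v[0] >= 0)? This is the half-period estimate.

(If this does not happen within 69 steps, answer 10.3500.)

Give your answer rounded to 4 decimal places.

Answer: 1.8000

Derivation:
Step 0: x=[10.4000] v=[0.0000]
Step 1: x=[10.2745] v=[-0.8370]
Step 2: x=[10.0321] v=[-1.6157]
Step 3: x=[9.6899] v=[-2.2816]
Step 4: x=[9.2716] v=[-2.7884]
Step 5: x=[8.8065] v=[-3.1007]
Step 6: x=[8.3270] v=[-3.1967]
Step 7: x=[7.8665] v=[-3.0698]
Step 8: x=[7.4572] v=[-2.7287]
Step 9: x=[7.1276] v=[-2.1973]
Step 10: x=[6.9007] v=[-1.5126]
Step 11: x=[6.7923] v=[-0.7224]
Step 12: x=[6.8100] v=[0.1182]
First v>=0 after going negative at step 12, time=1.8000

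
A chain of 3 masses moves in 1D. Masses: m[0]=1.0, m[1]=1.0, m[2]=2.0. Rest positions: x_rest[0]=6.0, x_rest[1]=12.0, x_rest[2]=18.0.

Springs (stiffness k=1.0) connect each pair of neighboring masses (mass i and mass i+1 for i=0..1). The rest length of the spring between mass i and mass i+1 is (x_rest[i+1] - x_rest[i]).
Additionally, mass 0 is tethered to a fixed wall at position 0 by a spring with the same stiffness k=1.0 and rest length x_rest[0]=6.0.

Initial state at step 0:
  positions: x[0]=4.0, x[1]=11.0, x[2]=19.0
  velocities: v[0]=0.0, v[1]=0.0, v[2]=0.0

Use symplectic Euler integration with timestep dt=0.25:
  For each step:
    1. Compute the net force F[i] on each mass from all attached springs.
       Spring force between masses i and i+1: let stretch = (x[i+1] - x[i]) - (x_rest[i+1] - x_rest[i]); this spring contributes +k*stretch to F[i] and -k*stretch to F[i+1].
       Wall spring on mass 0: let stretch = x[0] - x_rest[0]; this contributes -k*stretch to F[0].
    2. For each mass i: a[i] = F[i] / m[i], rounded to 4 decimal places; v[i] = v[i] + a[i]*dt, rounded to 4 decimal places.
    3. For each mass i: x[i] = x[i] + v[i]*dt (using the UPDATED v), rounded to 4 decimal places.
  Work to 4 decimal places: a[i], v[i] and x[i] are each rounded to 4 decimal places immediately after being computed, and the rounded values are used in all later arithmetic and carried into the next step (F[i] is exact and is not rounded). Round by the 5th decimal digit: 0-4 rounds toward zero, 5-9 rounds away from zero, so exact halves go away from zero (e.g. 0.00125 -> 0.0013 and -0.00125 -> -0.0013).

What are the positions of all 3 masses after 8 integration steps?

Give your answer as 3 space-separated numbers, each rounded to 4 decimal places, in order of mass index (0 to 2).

Answer: 7.6120 12.9156 17.5031

Derivation:
Step 0: x=[4.0000 11.0000 19.0000] v=[0.0000 0.0000 0.0000]
Step 1: x=[4.1875 11.0625 18.9375] v=[0.7500 0.2500 -0.2500]
Step 2: x=[4.5430 11.1875 18.8164] v=[1.4219 0.5000 -0.4844]
Step 3: x=[5.0298 11.3740 18.6444] v=[1.9473 0.7461 -0.6880]
Step 4: x=[5.5988 11.6184 18.4327] v=[2.2759 0.9777 -0.8468]
Step 5: x=[6.1941 11.9125 18.1956] v=[2.3811 1.1764 -0.9486]
Step 6: x=[6.7597 12.2419 17.9496] v=[2.2622 1.3176 -0.9840]
Step 7: x=[7.2454 12.5854 17.7127] v=[1.9428 1.3740 -0.9475]
Step 8: x=[7.6120 12.9156 17.5031] v=[1.4665 1.3208 -0.8384]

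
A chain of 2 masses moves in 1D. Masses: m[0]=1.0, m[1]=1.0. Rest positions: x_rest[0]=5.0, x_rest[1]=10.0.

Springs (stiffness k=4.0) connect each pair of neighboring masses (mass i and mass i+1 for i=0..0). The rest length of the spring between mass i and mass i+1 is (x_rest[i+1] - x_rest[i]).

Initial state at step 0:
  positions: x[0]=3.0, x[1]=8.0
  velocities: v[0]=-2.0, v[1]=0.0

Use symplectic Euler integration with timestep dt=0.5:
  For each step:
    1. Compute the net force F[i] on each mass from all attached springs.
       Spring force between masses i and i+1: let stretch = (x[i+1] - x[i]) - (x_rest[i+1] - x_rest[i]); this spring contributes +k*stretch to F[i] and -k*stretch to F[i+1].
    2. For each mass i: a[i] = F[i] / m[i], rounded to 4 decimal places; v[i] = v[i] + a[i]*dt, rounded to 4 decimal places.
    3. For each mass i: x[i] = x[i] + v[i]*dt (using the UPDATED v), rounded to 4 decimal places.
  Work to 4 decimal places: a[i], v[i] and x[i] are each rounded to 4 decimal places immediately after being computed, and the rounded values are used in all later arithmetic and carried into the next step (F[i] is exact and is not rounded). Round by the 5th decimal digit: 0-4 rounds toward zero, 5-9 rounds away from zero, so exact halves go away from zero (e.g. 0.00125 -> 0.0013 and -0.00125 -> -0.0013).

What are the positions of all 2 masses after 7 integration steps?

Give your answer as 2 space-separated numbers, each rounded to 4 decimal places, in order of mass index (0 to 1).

Answer: 0.0000 4.0000

Derivation:
Step 0: x=[3.0000 8.0000] v=[-2.0000 0.0000]
Step 1: x=[2.0000 8.0000] v=[-2.0000 0.0000]
Step 2: x=[2.0000 7.0000] v=[0.0000 -2.0000]
Step 3: x=[2.0000 6.0000] v=[0.0000 -2.0000]
Step 4: x=[1.0000 6.0000] v=[-2.0000 0.0000]
Step 5: x=[0.0000 6.0000] v=[-2.0000 0.0000]
Step 6: x=[0.0000 5.0000] v=[0.0000 -2.0000]
Step 7: x=[0.0000 4.0000] v=[0.0000 -2.0000]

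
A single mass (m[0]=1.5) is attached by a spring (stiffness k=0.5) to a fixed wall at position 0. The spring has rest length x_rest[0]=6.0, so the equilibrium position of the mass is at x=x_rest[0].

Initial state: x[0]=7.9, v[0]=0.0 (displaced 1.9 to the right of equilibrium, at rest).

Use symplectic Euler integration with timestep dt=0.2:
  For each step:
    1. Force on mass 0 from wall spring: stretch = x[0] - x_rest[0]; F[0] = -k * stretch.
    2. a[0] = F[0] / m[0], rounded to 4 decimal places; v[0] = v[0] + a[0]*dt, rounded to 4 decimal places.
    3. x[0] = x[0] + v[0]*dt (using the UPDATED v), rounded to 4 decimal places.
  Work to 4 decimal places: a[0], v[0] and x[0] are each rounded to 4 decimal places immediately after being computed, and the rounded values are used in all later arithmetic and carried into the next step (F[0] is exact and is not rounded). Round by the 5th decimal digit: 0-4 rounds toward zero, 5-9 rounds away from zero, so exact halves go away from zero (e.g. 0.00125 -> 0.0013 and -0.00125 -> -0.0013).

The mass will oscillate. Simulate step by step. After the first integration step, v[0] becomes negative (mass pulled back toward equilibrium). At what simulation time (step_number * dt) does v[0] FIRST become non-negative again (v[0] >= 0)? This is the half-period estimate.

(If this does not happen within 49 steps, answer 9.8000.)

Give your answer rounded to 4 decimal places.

Step 0: x=[7.9000] v=[0.0000]
Step 1: x=[7.8747] v=[-0.1267]
Step 2: x=[7.8244] v=[-0.2517]
Step 3: x=[7.7497] v=[-0.3733]
Step 4: x=[7.6517] v=[-0.4899]
Step 5: x=[7.5317] v=[-0.6000]
Step 6: x=[7.3913] v=[-0.7021]
Step 7: x=[7.2323] v=[-0.7949]
Step 8: x=[7.0569] v=[-0.8771]
Step 9: x=[6.8674] v=[-0.9476]
Step 10: x=[6.6663] v=[-1.0054]
Step 11: x=[6.4563] v=[-1.0498]
Step 12: x=[6.2403] v=[-1.0802]
Step 13: x=[6.0211] v=[-1.0962]
Step 14: x=[5.8016] v=[-1.0976]
Step 15: x=[5.5847] v=[-1.0844]
Step 16: x=[5.3734] v=[-1.0567]
Step 17: x=[5.1704] v=[-1.0149]
Step 18: x=[4.9785] v=[-0.9596]
Step 19: x=[4.8002] v=[-0.8915]
Step 20: x=[4.6379] v=[-0.8115]
Step 21: x=[4.4938] v=[-0.7207]
Step 22: x=[4.3697] v=[-0.6203]
Step 23: x=[4.2674] v=[-0.5116]
Step 24: x=[4.1882] v=[-0.3961]
Step 25: x=[4.1331] v=[-0.2753]
Step 26: x=[4.1029] v=[-0.1508]
Step 27: x=[4.0980] v=[-0.0243]
Step 28: x=[4.1185] v=[0.1025]
First v>=0 after going negative at step 28, time=5.6000

Answer: 5.6000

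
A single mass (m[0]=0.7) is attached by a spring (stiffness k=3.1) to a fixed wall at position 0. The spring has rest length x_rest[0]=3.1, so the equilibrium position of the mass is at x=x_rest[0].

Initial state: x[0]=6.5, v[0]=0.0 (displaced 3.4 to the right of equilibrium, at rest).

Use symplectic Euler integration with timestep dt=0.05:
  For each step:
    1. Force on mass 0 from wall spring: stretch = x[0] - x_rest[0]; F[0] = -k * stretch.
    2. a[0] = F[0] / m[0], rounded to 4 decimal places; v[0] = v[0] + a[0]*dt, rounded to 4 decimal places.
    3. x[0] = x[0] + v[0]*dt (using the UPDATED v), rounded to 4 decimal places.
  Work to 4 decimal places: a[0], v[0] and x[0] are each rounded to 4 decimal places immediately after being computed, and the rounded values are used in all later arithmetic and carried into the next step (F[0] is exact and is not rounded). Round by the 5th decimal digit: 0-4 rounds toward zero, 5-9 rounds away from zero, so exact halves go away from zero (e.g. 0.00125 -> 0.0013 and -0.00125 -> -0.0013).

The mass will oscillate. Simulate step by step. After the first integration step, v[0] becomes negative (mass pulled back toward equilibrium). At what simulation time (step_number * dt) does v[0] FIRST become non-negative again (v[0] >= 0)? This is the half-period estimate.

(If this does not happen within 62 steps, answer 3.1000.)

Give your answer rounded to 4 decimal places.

Step 0: x=[6.5000] v=[0.0000]
Step 1: x=[6.4624] v=[-0.7529]
Step 2: x=[6.3875] v=[-1.4974]
Step 3: x=[6.2762] v=[-2.2253]
Step 4: x=[6.1298] v=[-2.9286]
Step 5: x=[5.9498] v=[-3.5995]
Step 6: x=[5.7383] v=[-4.2305]
Step 7: x=[5.4976] v=[-4.8147]
Step 8: x=[5.2303] v=[-5.3456]
Step 9: x=[4.9394] v=[-5.8173]
Step 10: x=[4.6282] v=[-6.2246]
Step 11: x=[4.3001] v=[-6.5630]
Step 12: x=[3.9587] v=[-6.8287]
Step 13: x=[3.6078] v=[-7.0188]
Step 14: x=[3.2512] v=[-7.1312]
Step 15: x=[2.8930] v=[-7.1647]
Step 16: x=[2.5371] v=[-7.1189]
Step 17: x=[2.1874] v=[-6.9943]
Step 18: x=[1.8478] v=[-6.7922]
Step 19: x=[1.5221] v=[-6.5149]
Step 20: x=[1.2138] v=[-6.1655]
Step 21: x=[0.9264] v=[-5.7478]
Step 22: x=[0.6631] v=[-5.2665]
Step 23: x=[0.4268] v=[-4.7269]
Step 24: x=[0.2201] v=[-4.1350]
Step 25: x=[0.0452] v=[-3.4973]
Step 26: x=[-0.0958] v=[-2.8209]
Step 27: x=[-0.2015] v=[-2.1133]
Step 28: x=[-0.2706] v=[-1.3823]
Step 29: x=[-0.3024] v=[-0.6360]
Step 30: x=[-0.2965] v=[0.1174]
First v>=0 after going negative at step 30, time=1.5000

Answer: 1.5000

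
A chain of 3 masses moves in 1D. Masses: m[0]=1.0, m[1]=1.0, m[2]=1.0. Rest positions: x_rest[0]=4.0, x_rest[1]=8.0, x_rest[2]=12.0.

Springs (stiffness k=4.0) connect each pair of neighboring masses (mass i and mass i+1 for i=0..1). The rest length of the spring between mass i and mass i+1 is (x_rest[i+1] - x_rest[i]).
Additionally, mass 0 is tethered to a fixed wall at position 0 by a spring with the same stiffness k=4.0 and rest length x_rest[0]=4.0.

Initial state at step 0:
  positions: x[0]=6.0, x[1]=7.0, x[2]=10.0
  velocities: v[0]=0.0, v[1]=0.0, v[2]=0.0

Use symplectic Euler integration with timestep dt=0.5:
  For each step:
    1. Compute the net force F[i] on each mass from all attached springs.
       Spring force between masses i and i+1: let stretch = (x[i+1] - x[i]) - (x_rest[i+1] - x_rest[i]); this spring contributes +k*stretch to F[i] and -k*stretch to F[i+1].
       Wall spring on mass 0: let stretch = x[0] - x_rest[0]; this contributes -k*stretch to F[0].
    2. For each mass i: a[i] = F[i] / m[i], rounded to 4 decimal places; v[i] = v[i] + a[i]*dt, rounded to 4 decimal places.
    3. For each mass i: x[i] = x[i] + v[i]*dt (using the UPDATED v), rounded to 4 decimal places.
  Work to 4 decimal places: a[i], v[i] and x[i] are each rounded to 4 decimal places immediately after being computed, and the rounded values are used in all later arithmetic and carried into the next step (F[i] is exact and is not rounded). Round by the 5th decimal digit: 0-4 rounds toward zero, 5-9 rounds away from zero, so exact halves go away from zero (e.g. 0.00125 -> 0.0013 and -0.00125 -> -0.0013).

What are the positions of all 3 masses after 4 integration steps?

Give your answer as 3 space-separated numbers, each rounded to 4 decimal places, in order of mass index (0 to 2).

Answer: 5.0000 11.0000 10.0000

Derivation:
Step 0: x=[6.0000 7.0000 10.0000] v=[0.0000 0.0000 0.0000]
Step 1: x=[1.0000 9.0000 11.0000] v=[-10.0000 4.0000 2.0000]
Step 2: x=[3.0000 5.0000 14.0000] v=[4.0000 -8.0000 6.0000]
Step 3: x=[4.0000 8.0000 12.0000] v=[2.0000 6.0000 -4.0000]
Step 4: x=[5.0000 11.0000 10.0000] v=[2.0000 6.0000 -4.0000]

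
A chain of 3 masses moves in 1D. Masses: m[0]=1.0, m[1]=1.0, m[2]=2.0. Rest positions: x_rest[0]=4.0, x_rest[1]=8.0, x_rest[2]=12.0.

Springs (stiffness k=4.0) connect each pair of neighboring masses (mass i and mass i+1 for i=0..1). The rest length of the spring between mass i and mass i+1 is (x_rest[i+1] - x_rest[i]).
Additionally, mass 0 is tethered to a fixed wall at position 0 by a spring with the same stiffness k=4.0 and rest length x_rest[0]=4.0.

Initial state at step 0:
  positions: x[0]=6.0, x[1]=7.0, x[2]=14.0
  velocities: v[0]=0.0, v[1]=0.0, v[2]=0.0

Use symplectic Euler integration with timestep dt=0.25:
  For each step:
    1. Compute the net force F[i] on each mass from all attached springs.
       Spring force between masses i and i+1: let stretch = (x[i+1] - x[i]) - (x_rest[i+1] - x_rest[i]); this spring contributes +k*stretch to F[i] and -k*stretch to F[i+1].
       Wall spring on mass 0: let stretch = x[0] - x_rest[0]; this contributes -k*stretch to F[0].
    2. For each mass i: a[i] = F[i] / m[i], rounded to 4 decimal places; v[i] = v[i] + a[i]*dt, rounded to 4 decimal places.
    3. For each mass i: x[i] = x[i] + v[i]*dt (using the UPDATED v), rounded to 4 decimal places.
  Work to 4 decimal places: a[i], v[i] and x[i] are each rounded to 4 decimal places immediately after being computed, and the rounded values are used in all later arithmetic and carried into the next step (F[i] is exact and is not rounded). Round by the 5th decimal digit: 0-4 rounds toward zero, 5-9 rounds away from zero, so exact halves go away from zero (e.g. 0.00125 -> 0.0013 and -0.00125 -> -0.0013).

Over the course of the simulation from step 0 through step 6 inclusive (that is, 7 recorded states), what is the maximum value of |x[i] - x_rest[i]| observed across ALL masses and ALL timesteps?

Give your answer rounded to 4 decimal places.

Answer: 3.1055

Derivation:
Step 0: x=[6.0000 7.0000 14.0000] v=[0.0000 0.0000 0.0000]
Step 1: x=[4.7500 8.5000 13.6250] v=[-5.0000 6.0000 -1.5000]
Step 2: x=[3.2500 10.3438 13.1094] v=[-6.0000 7.3750 -2.0625]
Step 3: x=[2.7110 11.1055 12.7481] v=[-2.1562 3.0468 -1.4453]
Step 4: x=[3.5928 10.1792 12.6815] v=[3.5273 -3.7051 -0.2666]
Step 5: x=[5.2230 8.2319 12.8021] v=[6.5209 -7.7892 0.4823]
Step 6: x=[6.2997 6.6749 12.8514] v=[4.3068 -6.2279 0.1972]
Max displacement = 3.1055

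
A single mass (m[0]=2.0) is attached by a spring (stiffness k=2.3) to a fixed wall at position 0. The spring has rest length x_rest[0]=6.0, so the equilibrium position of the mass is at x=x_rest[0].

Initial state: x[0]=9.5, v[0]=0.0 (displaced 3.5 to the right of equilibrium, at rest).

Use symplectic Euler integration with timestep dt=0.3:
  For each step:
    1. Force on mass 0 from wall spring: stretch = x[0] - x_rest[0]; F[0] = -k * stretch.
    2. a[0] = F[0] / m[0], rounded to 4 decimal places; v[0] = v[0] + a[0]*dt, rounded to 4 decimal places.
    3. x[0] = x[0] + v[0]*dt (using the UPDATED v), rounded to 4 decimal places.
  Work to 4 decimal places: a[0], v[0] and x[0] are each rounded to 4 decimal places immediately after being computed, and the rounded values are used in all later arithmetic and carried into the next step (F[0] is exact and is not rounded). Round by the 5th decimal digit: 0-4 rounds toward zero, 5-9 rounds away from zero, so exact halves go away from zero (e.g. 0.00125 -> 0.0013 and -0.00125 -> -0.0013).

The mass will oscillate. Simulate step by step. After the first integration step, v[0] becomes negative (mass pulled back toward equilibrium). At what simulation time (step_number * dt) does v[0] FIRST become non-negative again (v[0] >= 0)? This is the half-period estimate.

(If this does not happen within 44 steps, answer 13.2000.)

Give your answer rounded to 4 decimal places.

Step 0: x=[9.5000] v=[0.0000]
Step 1: x=[9.1378] v=[-1.2075]
Step 2: x=[8.4508] v=[-2.2901]
Step 3: x=[7.5101] v=[-3.1356]
Step 4: x=[6.4131] v=[-3.6566]
Step 5: x=[5.2734] v=[-3.7991]
Step 6: x=[4.2089] v=[-3.5484]
Step 7: x=[3.3298] v=[-2.9305]
Step 8: x=[2.7270] v=[-2.0093]
Step 9: x=[2.4630] v=[-0.8801]
Step 10: x=[2.5651] v=[0.3402]
First v>=0 after going negative at step 10, time=3.0000

Answer: 3.0000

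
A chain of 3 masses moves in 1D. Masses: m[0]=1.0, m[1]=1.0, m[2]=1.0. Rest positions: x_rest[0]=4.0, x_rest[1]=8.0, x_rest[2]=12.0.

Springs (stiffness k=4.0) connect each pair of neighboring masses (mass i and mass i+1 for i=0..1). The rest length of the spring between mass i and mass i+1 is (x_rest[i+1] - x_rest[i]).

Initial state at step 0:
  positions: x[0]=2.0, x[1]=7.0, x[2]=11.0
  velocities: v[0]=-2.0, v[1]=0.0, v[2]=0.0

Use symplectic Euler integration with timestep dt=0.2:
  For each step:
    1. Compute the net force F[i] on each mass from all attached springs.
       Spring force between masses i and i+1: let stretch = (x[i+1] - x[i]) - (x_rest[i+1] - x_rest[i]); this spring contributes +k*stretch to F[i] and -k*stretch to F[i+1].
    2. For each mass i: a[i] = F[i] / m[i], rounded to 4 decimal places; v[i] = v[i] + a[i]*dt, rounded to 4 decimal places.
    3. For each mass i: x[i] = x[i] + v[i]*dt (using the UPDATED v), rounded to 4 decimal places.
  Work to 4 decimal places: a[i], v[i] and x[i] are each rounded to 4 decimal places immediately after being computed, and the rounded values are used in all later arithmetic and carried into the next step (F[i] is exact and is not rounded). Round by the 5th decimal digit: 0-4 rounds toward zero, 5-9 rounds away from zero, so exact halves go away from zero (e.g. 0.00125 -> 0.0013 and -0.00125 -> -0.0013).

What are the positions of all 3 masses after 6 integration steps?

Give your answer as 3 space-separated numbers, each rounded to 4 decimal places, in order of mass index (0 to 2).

Step 0: x=[2.0000 7.0000 11.0000] v=[-2.0000 0.0000 0.0000]
Step 1: x=[1.7600 6.8400 11.0000] v=[-1.2000 -0.8000 0.0000]
Step 2: x=[1.6928 6.5328 10.9744] v=[-0.3360 -1.5360 -0.1280]
Step 3: x=[1.7600 6.1619 10.8781] v=[0.3360 -1.8547 -0.4813]
Step 4: x=[1.8915 5.8412 10.6672] v=[0.6575 -1.6033 -1.0543]
Step 5: x=[2.0150 5.6607 10.3242] v=[0.6173 -0.9023 -1.7151]
Step 6: x=[2.0818 5.6431 9.8750] v=[0.3339 -0.0881 -2.2459]

Answer: 2.0818 5.6431 9.8750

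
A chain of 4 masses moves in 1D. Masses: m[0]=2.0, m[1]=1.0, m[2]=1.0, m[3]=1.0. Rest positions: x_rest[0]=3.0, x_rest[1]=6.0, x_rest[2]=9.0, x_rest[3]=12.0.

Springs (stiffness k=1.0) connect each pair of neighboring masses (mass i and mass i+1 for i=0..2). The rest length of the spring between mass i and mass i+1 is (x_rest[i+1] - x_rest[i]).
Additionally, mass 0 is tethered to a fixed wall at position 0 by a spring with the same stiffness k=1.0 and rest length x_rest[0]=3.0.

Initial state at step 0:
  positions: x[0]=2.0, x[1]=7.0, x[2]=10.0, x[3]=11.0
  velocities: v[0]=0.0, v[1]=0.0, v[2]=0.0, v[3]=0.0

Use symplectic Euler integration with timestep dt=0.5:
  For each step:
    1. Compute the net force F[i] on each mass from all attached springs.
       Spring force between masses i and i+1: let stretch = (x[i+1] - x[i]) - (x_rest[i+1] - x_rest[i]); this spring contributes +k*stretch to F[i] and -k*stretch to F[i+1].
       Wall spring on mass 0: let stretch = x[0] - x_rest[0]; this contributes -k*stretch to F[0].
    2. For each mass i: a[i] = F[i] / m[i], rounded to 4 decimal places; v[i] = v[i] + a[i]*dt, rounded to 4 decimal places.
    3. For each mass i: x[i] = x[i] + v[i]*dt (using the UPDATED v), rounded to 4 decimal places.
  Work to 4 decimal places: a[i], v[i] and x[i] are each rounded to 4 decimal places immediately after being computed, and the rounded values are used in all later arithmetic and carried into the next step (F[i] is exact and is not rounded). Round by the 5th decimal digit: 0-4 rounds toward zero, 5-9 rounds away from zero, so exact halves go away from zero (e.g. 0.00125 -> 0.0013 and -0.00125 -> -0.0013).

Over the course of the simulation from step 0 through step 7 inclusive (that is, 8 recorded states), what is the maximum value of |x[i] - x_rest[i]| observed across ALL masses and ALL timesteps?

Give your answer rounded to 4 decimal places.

Answer: 1.2939

Derivation:
Step 0: x=[2.0000 7.0000 10.0000 11.0000] v=[0.0000 0.0000 0.0000 0.0000]
Step 1: x=[2.3750 6.5000 9.5000 11.5000] v=[0.7500 -1.0000 -1.0000 1.0000]
Step 2: x=[2.9688 5.7188 8.7500 12.2500] v=[1.1875 -1.5625 -1.5000 1.5000]
Step 3: x=[3.5352 5.0079 8.1172 12.8750] v=[1.1328 -1.4219 -1.2656 1.2500]
Step 4: x=[3.8438 4.7061 7.8965 13.0606] v=[0.6172 -0.6036 -0.4414 0.3711]
Step 5: x=[3.7797 4.9864 8.1693 12.7051] v=[-0.1282 0.5605 0.5455 -0.7110]
Step 6: x=[3.3940 5.7607 8.7803 11.9657] v=[-0.7715 1.5486 1.2220 -1.4789]
Step 7: x=[2.8798 6.6983 9.4328 11.1799] v=[-1.0284 1.8751 1.3049 -1.5716]
Max displacement = 1.2939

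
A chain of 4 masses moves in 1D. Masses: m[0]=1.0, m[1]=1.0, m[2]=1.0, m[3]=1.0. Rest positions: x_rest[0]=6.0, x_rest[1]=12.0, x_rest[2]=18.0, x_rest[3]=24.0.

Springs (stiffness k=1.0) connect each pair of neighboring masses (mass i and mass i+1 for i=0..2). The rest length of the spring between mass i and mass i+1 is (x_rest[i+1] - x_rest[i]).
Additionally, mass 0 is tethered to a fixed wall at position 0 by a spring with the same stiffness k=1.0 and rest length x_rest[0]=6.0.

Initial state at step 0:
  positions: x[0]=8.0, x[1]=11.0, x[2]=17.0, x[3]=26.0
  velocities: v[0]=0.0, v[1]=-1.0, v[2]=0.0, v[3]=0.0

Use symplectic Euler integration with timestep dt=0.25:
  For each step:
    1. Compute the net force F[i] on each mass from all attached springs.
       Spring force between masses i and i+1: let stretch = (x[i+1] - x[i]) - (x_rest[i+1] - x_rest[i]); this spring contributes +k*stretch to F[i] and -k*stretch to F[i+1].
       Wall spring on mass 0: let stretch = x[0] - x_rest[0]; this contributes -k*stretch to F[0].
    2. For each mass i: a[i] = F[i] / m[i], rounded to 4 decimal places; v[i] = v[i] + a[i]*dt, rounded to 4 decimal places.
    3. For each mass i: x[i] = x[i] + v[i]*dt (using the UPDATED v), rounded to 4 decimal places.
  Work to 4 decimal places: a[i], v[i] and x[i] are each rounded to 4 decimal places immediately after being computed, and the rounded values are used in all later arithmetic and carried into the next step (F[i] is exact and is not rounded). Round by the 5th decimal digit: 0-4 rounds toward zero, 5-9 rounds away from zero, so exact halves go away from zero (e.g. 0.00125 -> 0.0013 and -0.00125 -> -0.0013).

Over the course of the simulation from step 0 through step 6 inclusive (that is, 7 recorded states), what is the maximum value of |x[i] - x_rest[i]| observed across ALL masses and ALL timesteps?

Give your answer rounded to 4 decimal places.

Step 0: x=[8.0000 11.0000 17.0000 26.0000] v=[0.0000 -1.0000 0.0000 0.0000]
Step 1: x=[7.6875 10.9375 17.1875 25.8125] v=[-1.2500 -0.2500 0.7500 -0.7500]
Step 2: x=[7.0977 11.0625 17.5235 25.4609] v=[-2.3594 0.5000 1.3438 -1.4063]
Step 3: x=[6.3121 11.3435 17.9517 24.9882] v=[-3.1426 1.1241 1.7129 -1.8907]
Step 4: x=[5.4464 11.7231 18.4067 24.4508] v=[-3.4628 1.5183 1.8200 -2.1498]
Step 5: x=[4.6326 12.1281 18.8217 23.9106] v=[-3.2552 1.6200 1.6601 -2.1608]
Step 6: x=[3.9977 12.4830 19.1364 23.4274] v=[-2.5395 1.4195 1.2589 -1.9330]
Max displacement = 2.0023

Answer: 2.0023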